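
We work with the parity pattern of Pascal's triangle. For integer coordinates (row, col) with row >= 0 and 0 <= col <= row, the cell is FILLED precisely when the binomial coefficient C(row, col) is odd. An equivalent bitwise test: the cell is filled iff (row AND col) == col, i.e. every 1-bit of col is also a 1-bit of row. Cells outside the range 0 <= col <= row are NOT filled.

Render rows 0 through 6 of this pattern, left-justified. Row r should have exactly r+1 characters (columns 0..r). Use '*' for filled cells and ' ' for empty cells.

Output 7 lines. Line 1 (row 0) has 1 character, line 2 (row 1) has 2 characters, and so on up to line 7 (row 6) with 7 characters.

r0=0: *
r1=1: **
r2=10: * *
r3=11: ****
r4=100: *   *
r5=101: **  **
r6=110: * * * *

Answer: *
**
* *
****
*   *
**  **
* * * *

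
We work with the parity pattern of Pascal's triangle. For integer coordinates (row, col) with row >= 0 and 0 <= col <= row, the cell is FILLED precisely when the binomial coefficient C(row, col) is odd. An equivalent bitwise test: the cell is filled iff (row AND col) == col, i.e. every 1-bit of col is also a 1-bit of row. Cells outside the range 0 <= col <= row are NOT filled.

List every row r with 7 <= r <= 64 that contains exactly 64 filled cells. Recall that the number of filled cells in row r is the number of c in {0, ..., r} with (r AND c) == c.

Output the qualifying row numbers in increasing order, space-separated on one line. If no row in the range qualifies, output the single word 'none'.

Row r has 2^popcount(r) filled cells, so we need popcount(r) = log2(64) = 6.
Scan r = 7..64 and keep those with exactly 6 one-bits:
r=7=111 popcount=3 -> skip
r=8=1000 popcount=1 -> skip
r=9=1001 popcount=2 -> skip
r=10=1010 popcount=2 -> skip
r=11=1011 popcount=3 -> skip
r=12=1100 popcount=2 -> skip
r=13=1101 popcount=3 -> skip
r=14=1110 popcount=3 -> skip
r=15=1111 popcount=4 -> skip
r=16=10000 popcount=1 -> skip
r=17=10001 popcount=2 -> skip
r=18=10010 popcount=2 -> skip
r=19=10011 popcount=3 -> skip
r=20=10100 popcount=2 -> skip
r=21=10101 popcount=3 -> skip
r=22=10110 popcount=3 -> skip
r=23=10111 popcount=4 -> skip
r=24=11000 popcount=2 -> skip
r=25=11001 popcount=3 -> skip
r=26=11010 popcount=3 -> skip
r=27=11011 popcount=4 -> skip
r=28=11100 popcount=3 -> skip
r=29=11101 popcount=4 -> skip
r=30=11110 popcount=4 -> skip
r=31=11111 popcount=5 -> skip
r=32=100000 popcount=1 -> skip
r=33=100001 popcount=2 -> skip
r=34=100010 popcount=2 -> skip
r=35=100011 popcount=3 -> skip
r=36=100100 popcount=2 -> skip
r=37=100101 popcount=3 -> skip
r=38=100110 popcount=3 -> skip
r=39=100111 popcount=4 -> skip
r=40=101000 popcount=2 -> skip
r=41=101001 popcount=3 -> skip
r=42=101010 popcount=3 -> skip
r=43=101011 popcount=4 -> skip
r=44=101100 popcount=3 -> skip
r=45=101101 popcount=4 -> skip
r=46=101110 popcount=4 -> skip
r=47=101111 popcount=5 -> skip
r=48=110000 popcount=2 -> skip
r=49=110001 popcount=3 -> skip
r=50=110010 popcount=3 -> skip
r=51=110011 popcount=4 -> skip
r=52=110100 popcount=3 -> skip
r=53=110101 popcount=4 -> skip
r=54=110110 popcount=4 -> skip
r=55=110111 popcount=5 -> skip
r=56=111000 popcount=3 -> skip
r=57=111001 popcount=4 -> skip
r=58=111010 popcount=4 -> skip
r=59=111011 popcount=5 -> skip
r=60=111100 popcount=4 -> skip
r=61=111101 popcount=5 -> skip
r=62=111110 popcount=5 -> skip
r=63=111111 popcount=6 -> KEEP
r=64=1000000 popcount=1 -> skip
Kept rows: 63

Answer: 63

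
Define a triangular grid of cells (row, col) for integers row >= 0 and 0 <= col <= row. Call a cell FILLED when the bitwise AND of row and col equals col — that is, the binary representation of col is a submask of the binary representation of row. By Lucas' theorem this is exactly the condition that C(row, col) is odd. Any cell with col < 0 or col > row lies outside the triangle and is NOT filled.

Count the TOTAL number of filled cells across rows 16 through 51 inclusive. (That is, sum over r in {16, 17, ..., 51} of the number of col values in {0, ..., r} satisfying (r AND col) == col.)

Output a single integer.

Answer: 360

Derivation:
r16=10000 pc1: +2 =2
r17=10001 pc2: +4 =6
r18=10010 pc2: +4 =10
r19=10011 pc3: +8 =18
r20=10100 pc2: +4 =22
r21=10101 pc3: +8 =30
r22=10110 pc3: +8 =38
r23=10111 pc4: +16 =54
r24=11000 pc2: +4 =58
r25=11001 pc3: +8 =66
r26=11010 pc3: +8 =74
r27=11011 pc4: +16 =90
r28=11100 pc3: +8 =98
r29=11101 pc4: +16 =114
r30=11110 pc4: +16 =130
r31=11111 pc5: +32 =162
r32=100000 pc1: +2 =164
r33=100001 pc2: +4 =168
r34=100010 pc2: +4 =172
r35=100011 pc3: +8 =180
r36=100100 pc2: +4 =184
r37=100101 pc3: +8 =192
r38=100110 pc3: +8 =200
r39=100111 pc4: +16 =216
r40=101000 pc2: +4 =220
r41=101001 pc3: +8 =228
r42=101010 pc3: +8 =236
r43=101011 pc4: +16 =252
r44=101100 pc3: +8 =260
r45=101101 pc4: +16 =276
r46=101110 pc4: +16 =292
r47=101111 pc5: +32 =324
r48=110000 pc2: +4 =328
r49=110001 pc3: +8 =336
r50=110010 pc3: +8 =344
r51=110011 pc4: +16 =360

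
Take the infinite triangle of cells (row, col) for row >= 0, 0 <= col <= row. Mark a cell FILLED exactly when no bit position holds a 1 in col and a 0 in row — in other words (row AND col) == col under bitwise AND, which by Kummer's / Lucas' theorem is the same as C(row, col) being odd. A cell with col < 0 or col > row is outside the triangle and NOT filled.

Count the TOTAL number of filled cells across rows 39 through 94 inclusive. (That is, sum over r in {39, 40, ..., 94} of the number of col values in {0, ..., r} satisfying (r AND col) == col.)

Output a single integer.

Answer: 870

Derivation:
r39=100111 pc4: +16 =16
r40=101000 pc2: +4 =20
r41=101001 pc3: +8 =28
r42=101010 pc3: +8 =36
r43=101011 pc4: +16 =52
r44=101100 pc3: +8 =60
r45=101101 pc4: +16 =76
r46=101110 pc4: +16 =92
r47=101111 pc5: +32 =124
r48=110000 pc2: +4 =128
r49=110001 pc3: +8 =136
r50=110010 pc3: +8 =144
r51=110011 pc4: +16 =160
r52=110100 pc3: +8 =168
r53=110101 pc4: +16 =184
r54=110110 pc4: +16 =200
r55=110111 pc5: +32 =232
r56=111000 pc3: +8 =240
r57=111001 pc4: +16 =256
r58=111010 pc4: +16 =272
r59=111011 pc5: +32 =304
r60=111100 pc4: +16 =320
r61=111101 pc5: +32 =352
r62=111110 pc5: +32 =384
r63=111111 pc6: +64 =448
r64=1000000 pc1: +2 =450
r65=1000001 pc2: +4 =454
r66=1000010 pc2: +4 =458
r67=1000011 pc3: +8 =466
r68=1000100 pc2: +4 =470
r69=1000101 pc3: +8 =478
r70=1000110 pc3: +8 =486
r71=1000111 pc4: +16 =502
r72=1001000 pc2: +4 =506
r73=1001001 pc3: +8 =514
r74=1001010 pc3: +8 =522
r75=1001011 pc4: +16 =538
r76=1001100 pc3: +8 =546
r77=1001101 pc4: +16 =562
r78=1001110 pc4: +16 =578
r79=1001111 pc5: +32 =610
r80=1010000 pc2: +4 =614
r81=1010001 pc3: +8 =622
r82=1010010 pc3: +8 =630
r83=1010011 pc4: +16 =646
r84=1010100 pc3: +8 =654
r85=1010101 pc4: +16 =670
r86=1010110 pc4: +16 =686
r87=1010111 pc5: +32 =718
r88=1011000 pc3: +8 =726
r89=1011001 pc4: +16 =742
r90=1011010 pc4: +16 =758
r91=1011011 pc5: +32 =790
r92=1011100 pc4: +16 =806
r93=1011101 pc5: +32 =838
r94=1011110 pc5: +32 =870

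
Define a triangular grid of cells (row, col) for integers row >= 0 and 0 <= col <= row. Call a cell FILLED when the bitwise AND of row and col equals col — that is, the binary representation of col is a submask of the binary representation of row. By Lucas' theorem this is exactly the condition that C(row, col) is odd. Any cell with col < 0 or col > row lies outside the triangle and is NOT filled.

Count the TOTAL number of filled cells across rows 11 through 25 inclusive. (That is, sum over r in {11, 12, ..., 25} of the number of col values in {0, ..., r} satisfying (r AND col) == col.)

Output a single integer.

r11=1011 pc3: +8 =8
r12=1100 pc2: +4 =12
r13=1101 pc3: +8 =20
r14=1110 pc3: +8 =28
r15=1111 pc4: +16 =44
r16=10000 pc1: +2 =46
r17=10001 pc2: +4 =50
r18=10010 pc2: +4 =54
r19=10011 pc3: +8 =62
r20=10100 pc2: +4 =66
r21=10101 pc3: +8 =74
r22=10110 pc3: +8 =82
r23=10111 pc4: +16 =98
r24=11000 pc2: +4 =102
r25=11001 pc3: +8 =110

Answer: 110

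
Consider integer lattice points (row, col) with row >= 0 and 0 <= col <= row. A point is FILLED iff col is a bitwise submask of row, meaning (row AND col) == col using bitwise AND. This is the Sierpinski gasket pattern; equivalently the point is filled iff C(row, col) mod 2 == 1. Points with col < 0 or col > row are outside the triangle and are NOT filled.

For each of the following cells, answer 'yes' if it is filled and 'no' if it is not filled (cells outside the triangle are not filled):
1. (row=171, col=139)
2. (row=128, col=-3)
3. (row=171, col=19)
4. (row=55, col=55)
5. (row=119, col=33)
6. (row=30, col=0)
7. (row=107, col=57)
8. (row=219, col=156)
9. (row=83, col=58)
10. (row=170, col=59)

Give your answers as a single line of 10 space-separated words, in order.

Answer: yes no no yes yes yes no no no no

Derivation:
(171,139): row=0b10101011, col=0b10001011, row AND col = 0b10001011 = 139; 139 == 139 -> filled
(128,-3): col outside [0, 128] -> not filled
(171,19): row=0b10101011, col=0b10011, row AND col = 0b11 = 3; 3 != 19 -> empty
(55,55): row=0b110111, col=0b110111, row AND col = 0b110111 = 55; 55 == 55 -> filled
(119,33): row=0b1110111, col=0b100001, row AND col = 0b100001 = 33; 33 == 33 -> filled
(30,0): row=0b11110, col=0b0, row AND col = 0b0 = 0; 0 == 0 -> filled
(107,57): row=0b1101011, col=0b111001, row AND col = 0b101001 = 41; 41 != 57 -> empty
(219,156): row=0b11011011, col=0b10011100, row AND col = 0b10011000 = 152; 152 != 156 -> empty
(83,58): row=0b1010011, col=0b111010, row AND col = 0b10010 = 18; 18 != 58 -> empty
(170,59): row=0b10101010, col=0b111011, row AND col = 0b101010 = 42; 42 != 59 -> empty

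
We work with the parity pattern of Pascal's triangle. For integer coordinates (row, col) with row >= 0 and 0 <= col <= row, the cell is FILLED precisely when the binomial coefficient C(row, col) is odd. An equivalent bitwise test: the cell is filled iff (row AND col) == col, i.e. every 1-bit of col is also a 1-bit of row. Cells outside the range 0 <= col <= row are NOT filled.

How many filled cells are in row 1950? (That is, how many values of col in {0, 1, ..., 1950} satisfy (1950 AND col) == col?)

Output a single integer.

1950 in binary = 11110011110
popcount(1950) = number of 1-bits in 11110011110 = 8
A col c satisfies (1950 AND c) == c iff every set bit of c is also set in 1950; each of the 8 set bits of 1950 can independently be on or off in c.
count = 2^8 = 256

Answer: 256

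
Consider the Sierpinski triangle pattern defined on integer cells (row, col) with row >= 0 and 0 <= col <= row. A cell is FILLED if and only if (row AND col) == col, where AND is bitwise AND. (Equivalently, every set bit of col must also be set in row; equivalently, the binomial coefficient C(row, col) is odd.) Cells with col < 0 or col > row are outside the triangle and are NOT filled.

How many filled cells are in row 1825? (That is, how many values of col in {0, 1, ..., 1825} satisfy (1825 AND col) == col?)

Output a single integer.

Answer: 32

Derivation:
1825 in binary = 11100100001
popcount(1825) = number of 1-bits in 11100100001 = 5
A col c satisfies (1825 AND c) == c iff every set bit of c is also set in 1825; each of the 5 set bits of 1825 can independently be on or off in c.
count = 2^5 = 32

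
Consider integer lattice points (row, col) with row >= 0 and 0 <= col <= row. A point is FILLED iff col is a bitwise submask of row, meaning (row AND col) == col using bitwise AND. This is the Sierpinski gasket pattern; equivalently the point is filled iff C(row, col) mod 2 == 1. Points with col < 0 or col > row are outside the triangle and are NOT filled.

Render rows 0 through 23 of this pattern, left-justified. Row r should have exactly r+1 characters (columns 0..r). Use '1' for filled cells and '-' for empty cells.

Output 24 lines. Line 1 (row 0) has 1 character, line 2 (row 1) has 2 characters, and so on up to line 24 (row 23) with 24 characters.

r0=0: 1
r1=1: 11
r2=10: 1-1
r3=11: 1111
r4=100: 1---1
r5=101: 11--11
r6=110: 1-1-1-1
r7=111: 11111111
r8=1000: 1-------1
r9=1001: 11------11
r10=1010: 1-1-----1-1
r11=1011: 1111----1111
r12=1100: 1---1---1---1
r13=1101: 11--11--11--11
r14=1110: 1-1-1-1-1-1-1-1
r15=1111: 1111111111111111
r16=10000: 1---------------1
r17=10001: 11--------------11
r18=10010: 1-1-------------1-1
r19=10011: 1111------------1111
r20=10100: 1---1-----------1---1
r21=10101: 11--11----------11--11
r22=10110: 1-1-1-1---------1-1-1-1
r23=10111: 11111111--------11111111

Answer: 1
11
1-1
1111
1---1
11--11
1-1-1-1
11111111
1-------1
11------11
1-1-----1-1
1111----1111
1---1---1---1
11--11--11--11
1-1-1-1-1-1-1-1
1111111111111111
1---------------1
11--------------11
1-1-------------1-1
1111------------1111
1---1-----------1---1
11--11----------11--11
1-1-1-1---------1-1-1-1
11111111--------11111111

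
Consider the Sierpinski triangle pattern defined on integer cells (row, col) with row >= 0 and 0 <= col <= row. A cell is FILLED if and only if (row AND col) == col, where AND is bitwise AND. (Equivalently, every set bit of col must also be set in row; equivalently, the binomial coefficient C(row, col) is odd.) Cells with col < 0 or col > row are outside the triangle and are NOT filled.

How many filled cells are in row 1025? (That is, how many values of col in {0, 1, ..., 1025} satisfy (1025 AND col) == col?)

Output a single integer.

1025 in binary = 10000000001
popcount(1025) = number of 1-bits in 10000000001 = 2
A col c satisfies (1025 AND c) == c iff every set bit of c is also set in 1025; each of the 2 set bits of 1025 can independently be on or off in c.
count = 2^2 = 4

Answer: 4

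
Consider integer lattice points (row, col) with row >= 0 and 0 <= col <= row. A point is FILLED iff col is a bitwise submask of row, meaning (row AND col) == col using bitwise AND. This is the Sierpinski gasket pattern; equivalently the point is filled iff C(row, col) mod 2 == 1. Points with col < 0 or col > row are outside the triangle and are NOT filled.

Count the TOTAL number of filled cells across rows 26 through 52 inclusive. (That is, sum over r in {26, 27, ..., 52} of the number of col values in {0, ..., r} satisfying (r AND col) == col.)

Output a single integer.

r26=11010 pc3: +8 =8
r27=11011 pc4: +16 =24
r28=11100 pc3: +8 =32
r29=11101 pc4: +16 =48
r30=11110 pc4: +16 =64
r31=11111 pc5: +32 =96
r32=100000 pc1: +2 =98
r33=100001 pc2: +4 =102
r34=100010 pc2: +4 =106
r35=100011 pc3: +8 =114
r36=100100 pc2: +4 =118
r37=100101 pc3: +8 =126
r38=100110 pc3: +8 =134
r39=100111 pc4: +16 =150
r40=101000 pc2: +4 =154
r41=101001 pc3: +8 =162
r42=101010 pc3: +8 =170
r43=101011 pc4: +16 =186
r44=101100 pc3: +8 =194
r45=101101 pc4: +16 =210
r46=101110 pc4: +16 =226
r47=101111 pc5: +32 =258
r48=110000 pc2: +4 =262
r49=110001 pc3: +8 =270
r50=110010 pc3: +8 =278
r51=110011 pc4: +16 =294
r52=110100 pc3: +8 =302

Answer: 302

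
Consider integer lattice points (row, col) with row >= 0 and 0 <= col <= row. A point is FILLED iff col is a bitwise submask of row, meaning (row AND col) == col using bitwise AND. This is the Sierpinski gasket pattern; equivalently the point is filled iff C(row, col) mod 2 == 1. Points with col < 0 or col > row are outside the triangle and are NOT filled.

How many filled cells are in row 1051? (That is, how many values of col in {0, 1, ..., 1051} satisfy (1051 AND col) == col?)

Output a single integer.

Answer: 32

Derivation:
1051 in binary = 10000011011
popcount(1051) = number of 1-bits in 10000011011 = 5
A col c satisfies (1051 AND c) == c iff every set bit of c is also set in 1051; each of the 5 set bits of 1051 can independently be on or off in c.
count = 2^5 = 32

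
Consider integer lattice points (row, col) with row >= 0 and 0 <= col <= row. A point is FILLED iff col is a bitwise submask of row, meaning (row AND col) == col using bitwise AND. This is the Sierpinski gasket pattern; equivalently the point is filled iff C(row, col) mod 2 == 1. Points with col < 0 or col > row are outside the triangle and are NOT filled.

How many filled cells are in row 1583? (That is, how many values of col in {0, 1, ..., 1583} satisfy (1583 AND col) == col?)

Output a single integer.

Answer: 128

Derivation:
1583 in binary = 11000101111
popcount(1583) = number of 1-bits in 11000101111 = 7
A col c satisfies (1583 AND c) == c iff every set bit of c is also set in 1583; each of the 7 set bits of 1583 can independently be on or off in c.
count = 2^7 = 128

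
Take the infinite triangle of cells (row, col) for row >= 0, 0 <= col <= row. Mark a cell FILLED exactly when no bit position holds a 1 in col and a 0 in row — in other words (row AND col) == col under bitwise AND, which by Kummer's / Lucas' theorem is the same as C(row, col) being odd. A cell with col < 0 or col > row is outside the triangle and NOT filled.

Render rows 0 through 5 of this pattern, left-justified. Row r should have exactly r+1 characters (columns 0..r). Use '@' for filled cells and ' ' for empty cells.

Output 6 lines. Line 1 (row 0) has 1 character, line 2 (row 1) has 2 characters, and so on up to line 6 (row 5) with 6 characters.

r0=0: @
r1=1: @@
r2=10: @ @
r3=11: @@@@
r4=100: @   @
r5=101: @@  @@

Answer: @
@@
@ @
@@@@
@   @
@@  @@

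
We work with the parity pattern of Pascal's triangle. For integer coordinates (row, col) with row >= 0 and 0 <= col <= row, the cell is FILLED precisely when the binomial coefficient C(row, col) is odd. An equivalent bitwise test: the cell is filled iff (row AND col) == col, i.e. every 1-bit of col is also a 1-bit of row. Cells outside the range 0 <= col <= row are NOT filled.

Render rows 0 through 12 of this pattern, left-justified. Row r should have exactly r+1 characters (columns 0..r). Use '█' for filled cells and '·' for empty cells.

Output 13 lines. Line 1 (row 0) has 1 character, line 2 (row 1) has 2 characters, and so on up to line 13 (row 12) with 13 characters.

r0=0: █
r1=1: ██
r2=10: █·█
r3=11: ████
r4=100: █···█
r5=101: ██··██
r6=110: █·█·█·█
r7=111: ████████
r8=1000: █·······█
r9=1001: ██······██
r10=1010: █·█·····█·█
r11=1011: ████····████
r12=1100: █···█···█···█

Answer: █
██
█·█
████
█···█
██··██
█·█·█·█
████████
█·······█
██······██
█·█·····█·█
████····████
█···█···█···█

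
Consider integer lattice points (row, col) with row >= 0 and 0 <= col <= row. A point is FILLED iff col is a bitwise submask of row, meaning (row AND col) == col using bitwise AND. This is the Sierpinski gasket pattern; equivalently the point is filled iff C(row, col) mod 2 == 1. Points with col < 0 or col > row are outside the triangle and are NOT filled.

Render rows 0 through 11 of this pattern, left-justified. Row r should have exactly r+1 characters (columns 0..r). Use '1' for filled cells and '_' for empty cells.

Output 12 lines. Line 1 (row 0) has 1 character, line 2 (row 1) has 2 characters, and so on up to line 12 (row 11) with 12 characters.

r0=0: 1
r1=1: 11
r2=10: 1_1
r3=11: 1111
r4=100: 1___1
r5=101: 11__11
r6=110: 1_1_1_1
r7=111: 11111111
r8=1000: 1_______1
r9=1001: 11______11
r10=1010: 1_1_____1_1
r11=1011: 1111____1111

Answer: 1
11
1_1
1111
1___1
11__11
1_1_1_1
11111111
1_______1
11______11
1_1_____1_1
1111____1111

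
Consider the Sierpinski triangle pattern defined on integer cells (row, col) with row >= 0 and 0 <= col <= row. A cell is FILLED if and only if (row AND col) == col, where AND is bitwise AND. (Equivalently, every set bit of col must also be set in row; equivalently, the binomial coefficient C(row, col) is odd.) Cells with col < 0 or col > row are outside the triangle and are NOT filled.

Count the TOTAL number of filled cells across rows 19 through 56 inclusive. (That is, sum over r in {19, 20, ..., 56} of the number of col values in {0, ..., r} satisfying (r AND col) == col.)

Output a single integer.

r19=10011 pc3: +8 =8
r20=10100 pc2: +4 =12
r21=10101 pc3: +8 =20
r22=10110 pc3: +8 =28
r23=10111 pc4: +16 =44
r24=11000 pc2: +4 =48
r25=11001 pc3: +8 =56
r26=11010 pc3: +8 =64
r27=11011 pc4: +16 =80
r28=11100 pc3: +8 =88
r29=11101 pc4: +16 =104
r30=11110 pc4: +16 =120
r31=11111 pc5: +32 =152
r32=100000 pc1: +2 =154
r33=100001 pc2: +4 =158
r34=100010 pc2: +4 =162
r35=100011 pc3: +8 =170
r36=100100 pc2: +4 =174
r37=100101 pc3: +8 =182
r38=100110 pc3: +8 =190
r39=100111 pc4: +16 =206
r40=101000 pc2: +4 =210
r41=101001 pc3: +8 =218
r42=101010 pc3: +8 =226
r43=101011 pc4: +16 =242
r44=101100 pc3: +8 =250
r45=101101 pc4: +16 =266
r46=101110 pc4: +16 =282
r47=101111 pc5: +32 =314
r48=110000 pc2: +4 =318
r49=110001 pc3: +8 =326
r50=110010 pc3: +8 =334
r51=110011 pc4: +16 =350
r52=110100 pc3: +8 =358
r53=110101 pc4: +16 =374
r54=110110 pc4: +16 =390
r55=110111 pc5: +32 =422
r56=111000 pc3: +8 =430

Answer: 430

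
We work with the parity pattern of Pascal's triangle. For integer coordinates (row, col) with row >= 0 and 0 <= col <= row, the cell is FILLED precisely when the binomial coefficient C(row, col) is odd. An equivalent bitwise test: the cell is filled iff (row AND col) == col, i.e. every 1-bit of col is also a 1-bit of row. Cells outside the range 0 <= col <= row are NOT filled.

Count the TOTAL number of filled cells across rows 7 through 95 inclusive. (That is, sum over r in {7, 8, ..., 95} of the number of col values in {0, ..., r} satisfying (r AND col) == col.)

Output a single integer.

r7=111 pc3: +8 =8
r8=1000 pc1: +2 =10
r9=1001 pc2: +4 =14
r10=1010 pc2: +4 =18
r11=1011 pc3: +8 =26
r12=1100 pc2: +4 =30
r13=1101 pc3: +8 =38
r14=1110 pc3: +8 =46
r15=1111 pc4: +16 =62
r16=10000 pc1: +2 =64
r17=10001 pc2: +4 =68
r18=10010 pc2: +4 =72
r19=10011 pc3: +8 =80
r20=10100 pc2: +4 =84
r21=10101 pc3: +8 =92
r22=10110 pc3: +8 =100
r23=10111 pc4: +16 =116
r24=11000 pc2: +4 =120
r25=11001 pc3: +8 =128
r26=11010 pc3: +8 =136
r27=11011 pc4: +16 =152
r28=11100 pc3: +8 =160
r29=11101 pc4: +16 =176
r30=11110 pc4: +16 =192
r31=11111 pc5: +32 =224
r32=100000 pc1: +2 =226
r33=100001 pc2: +4 =230
r34=100010 pc2: +4 =234
r35=100011 pc3: +8 =242
r36=100100 pc2: +4 =246
r37=100101 pc3: +8 =254
r38=100110 pc3: +8 =262
r39=100111 pc4: +16 =278
r40=101000 pc2: +4 =282
r41=101001 pc3: +8 =290
r42=101010 pc3: +8 =298
r43=101011 pc4: +16 =314
r44=101100 pc3: +8 =322
r45=101101 pc4: +16 =338
r46=101110 pc4: +16 =354
r47=101111 pc5: +32 =386
r48=110000 pc2: +4 =390
r49=110001 pc3: +8 =398
r50=110010 pc3: +8 =406
r51=110011 pc4: +16 =422
r52=110100 pc3: +8 =430
r53=110101 pc4: +16 =446
r54=110110 pc4: +16 =462
r55=110111 pc5: +32 =494
r56=111000 pc3: +8 =502
r57=111001 pc4: +16 =518
r58=111010 pc4: +16 =534
r59=111011 pc5: +32 =566
r60=111100 pc4: +16 =582
r61=111101 pc5: +32 =614
r62=111110 pc5: +32 =646
r63=111111 pc6: +64 =710
r64=1000000 pc1: +2 =712
r65=1000001 pc2: +4 =716
r66=1000010 pc2: +4 =720
r67=1000011 pc3: +8 =728
r68=1000100 pc2: +4 =732
r69=1000101 pc3: +8 =740
r70=1000110 pc3: +8 =748
r71=1000111 pc4: +16 =764
r72=1001000 pc2: +4 =768
r73=1001001 pc3: +8 =776
r74=1001010 pc3: +8 =784
r75=1001011 pc4: +16 =800
r76=1001100 pc3: +8 =808
r77=1001101 pc4: +16 =824
r78=1001110 pc4: +16 =840
r79=1001111 pc5: +32 =872
r80=1010000 pc2: +4 =876
r81=1010001 pc3: +8 =884
r82=1010010 pc3: +8 =892
r83=1010011 pc4: +16 =908
r84=1010100 pc3: +8 =916
r85=1010101 pc4: +16 =932
r86=1010110 pc4: +16 =948
r87=1010111 pc5: +32 =980
r88=1011000 pc3: +8 =988
r89=1011001 pc4: +16 =1004
r90=1011010 pc4: +16 =1020
r91=1011011 pc5: +32 =1052
r92=1011100 pc4: +16 =1068
r93=1011101 pc5: +32 =1100
r94=1011110 pc5: +32 =1132
r95=1011111 pc6: +64 =1196

Answer: 1196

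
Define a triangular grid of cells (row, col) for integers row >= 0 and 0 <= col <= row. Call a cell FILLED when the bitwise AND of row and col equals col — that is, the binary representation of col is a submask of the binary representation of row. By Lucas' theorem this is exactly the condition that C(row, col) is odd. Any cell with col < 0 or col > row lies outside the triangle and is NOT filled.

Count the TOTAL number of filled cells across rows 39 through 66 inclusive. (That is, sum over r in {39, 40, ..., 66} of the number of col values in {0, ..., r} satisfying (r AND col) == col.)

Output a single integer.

Answer: 458

Derivation:
r39=100111 pc4: +16 =16
r40=101000 pc2: +4 =20
r41=101001 pc3: +8 =28
r42=101010 pc3: +8 =36
r43=101011 pc4: +16 =52
r44=101100 pc3: +8 =60
r45=101101 pc4: +16 =76
r46=101110 pc4: +16 =92
r47=101111 pc5: +32 =124
r48=110000 pc2: +4 =128
r49=110001 pc3: +8 =136
r50=110010 pc3: +8 =144
r51=110011 pc4: +16 =160
r52=110100 pc3: +8 =168
r53=110101 pc4: +16 =184
r54=110110 pc4: +16 =200
r55=110111 pc5: +32 =232
r56=111000 pc3: +8 =240
r57=111001 pc4: +16 =256
r58=111010 pc4: +16 =272
r59=111011 pc5: +32 =304
r60=111100 pc4: +16 =320
r61=111101 pc5: +32 =352
r62=111110 pc5: +32 =384
r63=111111 pc6: +64 =448
r64=1000000 pc1: +2 =450
r65=1000001 pc2: +4 =454
r66=1000010 pc2: +4 =458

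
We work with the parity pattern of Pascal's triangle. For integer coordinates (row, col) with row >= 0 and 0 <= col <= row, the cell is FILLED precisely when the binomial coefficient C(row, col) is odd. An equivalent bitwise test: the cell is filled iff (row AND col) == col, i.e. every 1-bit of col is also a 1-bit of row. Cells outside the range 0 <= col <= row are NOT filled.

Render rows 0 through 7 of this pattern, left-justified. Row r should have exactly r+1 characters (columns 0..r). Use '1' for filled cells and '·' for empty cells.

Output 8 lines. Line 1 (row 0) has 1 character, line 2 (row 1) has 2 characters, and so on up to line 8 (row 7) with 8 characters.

r0=0: 1
r1=1: 11
r2=10: 1·1
r3=11: 1111
r4=100: 1···1
r5=101: 11··11
r6=110: 1·1·1·1
r7=111: 11111111

Answer: 1
11
1·1
1111
1···1
11··11
1·1·1·1
11111111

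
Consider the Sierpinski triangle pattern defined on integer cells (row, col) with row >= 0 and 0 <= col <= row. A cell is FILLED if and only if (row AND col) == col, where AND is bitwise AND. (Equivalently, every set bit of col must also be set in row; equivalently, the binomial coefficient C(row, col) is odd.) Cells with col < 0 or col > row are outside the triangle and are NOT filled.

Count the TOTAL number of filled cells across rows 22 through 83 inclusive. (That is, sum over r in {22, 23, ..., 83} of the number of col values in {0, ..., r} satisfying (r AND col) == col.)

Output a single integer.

r22=10110 pc3: +8 =8
r23=10111 pc4: +16 =24
r24=11000 pc2: +4 =28
r25=11001 pc3: +8 =36
r26=11010 pc3: +8 =44
r27=11011 pc4: +16 =60
r28=11100 pc3: +8 =68
r29=11101 pc4: +16 =84
r30=11110 pc4: +16 =100
r31=11111 pc5: +32 =132
r32=100000 pc1: +2 =134
r33=100001 pc2: +4 =138
r34=100010 pc2: +4 =142
r35=100011 pc3: +8 =150
r36=100100 pc2: +4 =154
r37=100101 pc3: +8 =162
r38=100110 pc3: +8 =170
r39=100111 pc4: +16 =186
r40=101000 pc2: +4 =190
r41=101001 pc3: +8 =198
r42=101010 pc3: +8 =206
r43=101011 pc4: +16 =222
r44=101100 pc3: +8 =230
r45=101101 pc4: +16 =246
r46=101110 pc4: +16 =262
r47=101111 pc5: +32 =294
r48=110000 pc2: +4 =298
r49=110001 pc3: +8 =306
r50=110010 pc3: +8 =314
r51=110011 pc4: +16 =330
r52=110100 pc3: +8 =338
r53=110101 pc4: +16 =354
r54=110110 pc4: +16 =370
r55=110111 pc5: +32 =402
r56=111000 pc3: +8 =410
r57=111001 pc4: +16 =426
r58=111010 pc4: +16 =442
r59=111011 pc5: +32 =474
r60=111100 pc4: +16 =490
r61=111101 pc5: +32 =522
r62=111110 pc5: +32 =554
r63=111111 pc6: +64 =618
r64=1000000 pc1: +2 =620
r65=1000001 pc2: +4 =624
r66=1000010 pc2: +4 =628
r67=1000011 pc3: +8 =636
r68=1000100 pc2: +4 =640
r69=1000101 pc3: +8 =648
r70=1000110 pc3: +8 =656
r71=1000111 pc4: +16 =672
r72=1001000 pc2: +4 =676
r73=1001001 pc3: +8 =684
r74=1001010 pc3: +8 =692
r75=1001011 pc4: +16 =708
r76=1001100 pc3: +8 =716
r77=1001101 pc4: +16 =732
r78=1001110 pc4: +16 =748
r79=1001111 pc5: +32 =780
r80=1010000 pc2: +4 =784
r81=1010001 pc3: +8 =792
r82=1010010 pc3: +8 =800
r83=1010011 pc4: +16 =816

Answer: 816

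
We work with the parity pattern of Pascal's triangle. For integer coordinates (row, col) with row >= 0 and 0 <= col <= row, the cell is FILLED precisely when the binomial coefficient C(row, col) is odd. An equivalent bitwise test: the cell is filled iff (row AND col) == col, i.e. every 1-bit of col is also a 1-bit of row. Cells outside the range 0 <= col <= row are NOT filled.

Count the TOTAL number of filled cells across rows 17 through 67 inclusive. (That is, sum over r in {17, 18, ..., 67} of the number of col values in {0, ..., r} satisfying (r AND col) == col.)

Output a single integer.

Answer: 664

Derivation:
r17=10001 pc2: +4 =4
r18=10010 pc2: +4 =8
r19=10011 pc3: +8 =16
r20=10100 pc2: +4 =20
r21=10101 pc3: +8 =28
r22=10110 pc3: +8 =36
r23=10111 pc4: +16 =52
r24=11000 pc2: +4 =56
r25=11001 pc3: +8 =64
r26=11010 pc3: +8 =72
r27=11011 pc4: +16 =88
r28=11100 pc3: +8 =96
r29=11101 pc4: +16 =112
r30=11110 pc4: +16 =128
r31=11111 pc5: +32 =160
r32=100000 pc1: +2 =162
r33=100001 pc2: +4 =166
r34=100010 pc2: +4 =170
r35=100011 pc3: +8 =178
r36=100100 pc2: +4 =182
r37=100101 pc3: +8 =190
r38=100110 pc3: +8 =198
r39=100111 pc4: +16 =214
r40=101000 pc2: +4 =218
r41=101001 pc3: +8 =226
r42=101010 pc3: +8 =234
r43=101011 pc4: +16 =250
r44=101100 pc3: +8 =258
r45=101101 pc4: +16 =274
r46=101110 pc4: +16 =290
r47=101111 pc5: +32 =322
r48=110000 pc2: +4 =326
r49=110001 pc3: +8 =334
r50=110010 pc3: +8 =342
r51=110011 pc4: +16 =358
r52=110100 pc3: +8 =366
r53=110101 pc4: +16 =382
r54=110110 pc4: +16 =398
r55=110111 pc5: +32 =430
r56=111000 pc3: +8 =438
r57=111001 pc4: +16 =454
r58=111010 pc4: +16 =470
r59=111011 pc5: +32 =502
r60=111100 pc4: +16 =518
r61=111101 pc5: +32 =550
r62=111110 pc5: +32 =582
r63=111111 pc6: +64 =646
r64=1000000 pc1: +2 =648
r65=1000001 pc2: +4 =652
r66=1000010 pc2: +4 =656
r67=1000011 pc3: +8 =664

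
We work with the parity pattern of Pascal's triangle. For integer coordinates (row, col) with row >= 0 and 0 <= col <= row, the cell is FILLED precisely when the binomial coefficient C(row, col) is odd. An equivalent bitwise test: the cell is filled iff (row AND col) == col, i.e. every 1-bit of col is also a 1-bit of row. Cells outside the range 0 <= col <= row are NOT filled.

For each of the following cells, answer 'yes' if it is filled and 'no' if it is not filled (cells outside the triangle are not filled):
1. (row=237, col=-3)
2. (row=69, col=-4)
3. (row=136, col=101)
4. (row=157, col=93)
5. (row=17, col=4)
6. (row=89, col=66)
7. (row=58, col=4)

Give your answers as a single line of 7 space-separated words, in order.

(237,-3): col outside [0, 237] -> not filled
(69,-4): col outside [0, 69] -> not filled
(136,101): row=0b10001000, col=0b1100101, row AND col = 0b0 = 0; 0 != 101 -> empty
(157,93): row=0b10011101, col=0b1011101, row AND col = 0b11101 = 29; 29 != 93 -> empty
(17,4): row=0b10001, col=0b100, row AND col = 0b0 = 0; 0 != 4 -> empty
(89,66): row=0b1011001, col=0b1000010, row AND col = 0b1000000 = 64; 64 != 66 -> empty
(58,4): row=0b111010, col=0b100, row AND col = 0b0 = 0; 0 != 4 -> empty

Answer: no no no no no no no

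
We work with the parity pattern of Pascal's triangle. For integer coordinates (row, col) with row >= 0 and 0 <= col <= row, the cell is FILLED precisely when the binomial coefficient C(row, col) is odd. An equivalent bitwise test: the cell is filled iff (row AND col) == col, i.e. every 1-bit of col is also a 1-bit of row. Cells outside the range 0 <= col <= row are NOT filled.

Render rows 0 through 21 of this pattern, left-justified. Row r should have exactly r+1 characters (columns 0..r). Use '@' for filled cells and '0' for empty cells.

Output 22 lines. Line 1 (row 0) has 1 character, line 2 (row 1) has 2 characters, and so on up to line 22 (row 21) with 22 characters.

r0=0: @
r1=1: @@
r2=10: @0@
r3=11: @@@@
r4=100: @000@
r5=101: @@00@@
r6=110: @0@0@0@
r7=111: @@@@@@@@
r8=1000: @0000000@
r9=1001: @@000000@@
r10=1010: @0@00000@0@
r11=1011: @@@@0000@@@@
r12=1100: @000@000@000@
r13=1101: @@00@@00@@00@@
r14=1110: @0@0@0@0@0@0@0@
r15=1111: @@@@@@@@@@@@@@@@
r16=10000: @000000000000000@
r17=10001: @@00000000000000@@
r18=10010: @0@0000000000000@0@
r19=10011: @@@@000000000000@@@@
r20=10100: @000@00000000000@000@
r21=10101: @@00@@0000000000@@00@@

Answer: @
@@
@0@
@@@@
@000@
@@00@@
@0@0@0@
@@@@@@@@
@0000000@
@@000000@@
@0@00000@0@
@@@@0000@@@@
@000@000@000@
@@00@@00@@00@@
@0@0@0@0@0@0@0@
@@@@@@@@@@@@@@@@
@000000000000000@
@@00000000000000@@
@0@0000000000000@0@
@@@@000000000000@@@@
@000@00000000000@000@
@@00@@0000000000@@00@@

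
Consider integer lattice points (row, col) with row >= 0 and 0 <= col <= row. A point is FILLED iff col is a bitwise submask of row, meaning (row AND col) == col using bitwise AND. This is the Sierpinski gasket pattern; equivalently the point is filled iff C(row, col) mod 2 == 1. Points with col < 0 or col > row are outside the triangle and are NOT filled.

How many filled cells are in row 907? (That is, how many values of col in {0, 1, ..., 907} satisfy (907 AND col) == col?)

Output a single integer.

Answer: 64

Derivation:
907 in binary = 1110001011
popcount(907) = number of 1-bits in 1110001011 = 6
A col c satisfies (907 AND c) == c iff every set bit of c is also set in 907; each of the 6 set bits of 907 can independently be on or off in c.
count = 2^6 = 64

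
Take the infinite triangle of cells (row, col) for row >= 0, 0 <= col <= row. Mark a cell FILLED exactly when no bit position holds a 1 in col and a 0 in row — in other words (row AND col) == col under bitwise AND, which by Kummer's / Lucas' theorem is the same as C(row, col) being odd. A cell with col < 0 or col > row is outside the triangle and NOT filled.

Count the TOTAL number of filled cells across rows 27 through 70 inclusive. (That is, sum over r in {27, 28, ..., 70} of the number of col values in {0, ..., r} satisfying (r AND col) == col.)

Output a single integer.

r27=11011 pc4: +16 =16
r28=11100 pc3: +8 =24
r29=11101 pc4: +16 =40
r30=11110 pc4: +16 =56
r31=11111 pc5: +32 =88
r32=100000 pc1: +2 =90
r33=100001 pc2: +4 =94
r34=100010 pc2: +4 =98
r35=100011 pc3: +8 =106
r36=100100 pc2: +4 =110
r37=100101 pc3: +8 =118
r38=100110 pc3: +8 =126
r39=100111 pc4: +16 =142
r40=101000 pc2: +4 =146
r41=101001 pc3: +8 =154
r42=101010 pc3: +8 =162
r43=101011 pc4: +16 =178
r44=101100 pc3: +8 =186
r45=101101 pc4: +16 =202
r46=101110 pc4: +16 =218
r47=101111 pc5: +32 =250
r48=110000 pc2: +4 =254
r49=110001 pc3: +8 =262
r50=110010 pc3: +8 =270
r51=110011 pc4: +16 =286
r52=110100 pc3: +8 =294
r53=110101 pc4: +16 =310
r54=110110 pc4: +16 =326
r55=110111 pc5: +32 =358
r56=111000 pc3: +8 =366
r57=111001 pc4: +16 =382
r58=111010 pc4: +16 =398
r59=111011 pc5: +32 =430
r60=111100 pc4: +16 =446
r61=111101 pc5: +32 =478
r62=111110 pc5: +32 =510
r63=111111 pc6: +64 =574
r64=1000000 pc1: +2 =576
r65=1000001 pc2: +4 =580
r66=1000010 pc2: +4 =584
r67=1000011 pc3: +8 =592
r68=1000100 pc2: +4 =596
r69=1000101 pc3: +8 =604
r70=1000110 pc3: +8 =612

Answer: 612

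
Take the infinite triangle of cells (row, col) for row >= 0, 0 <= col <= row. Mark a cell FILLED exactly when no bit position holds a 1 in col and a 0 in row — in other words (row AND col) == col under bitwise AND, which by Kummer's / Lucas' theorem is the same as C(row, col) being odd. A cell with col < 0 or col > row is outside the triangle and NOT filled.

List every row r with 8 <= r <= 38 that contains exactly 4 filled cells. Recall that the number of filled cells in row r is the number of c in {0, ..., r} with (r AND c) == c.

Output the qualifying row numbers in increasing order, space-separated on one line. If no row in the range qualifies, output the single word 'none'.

Answer: 9 10 12 17 18 20 24 33 34 36

Derivation:
Row r has 2^popcount(r) filled cells, so we need popcount(r) = log2(4) = 2.
Scan r = 8..38 and keep those with exactly 2 one-bits:
r=8=1000 popcount=1 -> skip
r=9=1001 popcount=2 -> KEEP
r=10=1010 popcount=2 -> KEEP
r=11=1011 popcount=3 -> skip
r=12=1100 popcount=2 -> KEEP
r=13=1101 popcount=3 -> skip
r=14=1110 popcount=3 -> skip
r=15=1111 popcount=4 -> skip
r=16=10000 popcount=1 -> skip
r=17=10001 popcount=2 -> KEEP
r=18=10010 popcount=2 -> KEEP
r=19=10011 popcount=3 -> skip
r=20=10100 popcount=2 -> KEEP
r=21=10101 popcount=3 -> skip
r=22=10110 popcount=3 -> skip
r=23=10111 popcount=4 -> skip
r=24=11000 popcount=2 -> KEEP
r=25=11001 popcount=3 -> skip
r=26=11010 popcount=3 -> skip
r=27=11011 popcount=4 -> skip
r=28=11100 popcount=3 -> skip
r=29=11101 popcount=4 -> skip
r=30=11110 popcount=4 -> skip
r=31=11111 popcount=5 -> skip
r=32=100000 popcount=1 -> skip
r=33=100001 popcount=2 -> KEEP
r=34=100010 popcount=2 -> KEEP
r=35=100011 popcount=3 -> skip
r=36=100100 popcount=2 -> KEEP
r=37=100101 popcount=3 -> skip
r=38=100110 popcount=3 -> skip
Kept rows: 9 10 12 17 18 20 24 33 34 36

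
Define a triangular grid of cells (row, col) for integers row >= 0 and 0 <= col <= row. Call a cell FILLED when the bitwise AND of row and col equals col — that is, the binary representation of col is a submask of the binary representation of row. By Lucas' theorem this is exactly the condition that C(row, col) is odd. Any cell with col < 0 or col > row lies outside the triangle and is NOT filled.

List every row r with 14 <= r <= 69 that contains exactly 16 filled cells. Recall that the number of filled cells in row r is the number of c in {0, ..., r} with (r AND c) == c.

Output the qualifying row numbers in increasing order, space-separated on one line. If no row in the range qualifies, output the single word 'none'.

Answer: 15 23 27 29 30 39 43 45 46 51 53 54 57 58 60

Derivation:
Row r has 2^popcount(r) filled cells, so we need popcount(r) = log2(16) = 4.
Scan r = 14..69 and keep those with exactly 4 one-bits:
r=14=1110 popcount=3 -> skip
r=15=1111 popcount=4 -> KEEP
r=16=10000 popcount=1 -> skip
r=17=10001 popcount=2 -> skip
r=18=10010 popcount=2 -> skip
r=19=10011 popcount=3 -> skip
r=20=10100 popcount=2 -> skip
r=21=10101 popcount=3 -> skip
r=22=10110 popcount=3 -> skip
r=23=10111 popcount=4 -> KEEP
r=24=11000 popcount=2 -> skip
r=25=11001 popcount=3 -> skip
r=26=11010 popcount=3 -> skip
r=27=11011 popcount=4 -> KEEP
r=28=11100 popcount=3 -> skip
r=29=11101 popcount=4 -> KEEP
r=30=11110 popcount=4 -> KEEP
r=31=11111 popcount=5 -> skip
r=32=100000 popcount=1 -> skip
r=33=100001 popcount=2 -> skip
r=34=100010 popcount=2 -> skip
r=35=100011 popcount=3 -> skip
r=36=100100 popcount=2 -> skip
r=37=100101 popcount=3 -> skip
r=38=100110 popcount=3 -> skip
r=39=100111 popcount=4 -> KEEP
r=40=101000 popcount=2 -> skip
r=41=101001 popcount=3 -> skip
r=42=101010 popcount=3 -> skip
r=43=101011 popcount=4 -> KEEP
r=44=101100 popcount=3 -> skip
r=45=101101 popcount=4 -> KEEP
r=46=101110 popcount=4 -> KEEP
r=47=101111 popcount=5 -> skip
r=48=110000 popcount=2 -> skip
r=49=110001 popcount=3 -> skip
r=50=110010 popcount=3 -> skip
r=51=110011 popcount=4 -> KEEP
r=52=110100 popcount=3 -> skip
r=53=110101 popcount=4 -> KEEP
r=54=110110 popcount=4 -> KEEP
r=55=110111 popcount=5 -> skip
r=56=111000 popcount=3 -> skip
r=57=111001 popcount=4 -> KEEP
r=58=111010 popcount=4 -> KEEP
r=59=111011 popcount=5 -> skip
r=60=111100 popcount=4 -> KEEP
r=61=111101 popcount=5 -> skip
r=62=111110 popcount=5 -> skip
r=63=111111 popcount=6 -> skip
r=64=1000000 popcount=1 -> skip
r=65=1000001 popcount=2 -> skip
r=66=1000010 popcount=2 -> skip
r=67=1000011 popcount=3 -> skip
r=68=1000100 popcount=2 -> skip
r=69=1000101 popcount=3 -> skip
Kept rows: 15 23 27 29 30 39 43 45 46 51 53 54 57 58 60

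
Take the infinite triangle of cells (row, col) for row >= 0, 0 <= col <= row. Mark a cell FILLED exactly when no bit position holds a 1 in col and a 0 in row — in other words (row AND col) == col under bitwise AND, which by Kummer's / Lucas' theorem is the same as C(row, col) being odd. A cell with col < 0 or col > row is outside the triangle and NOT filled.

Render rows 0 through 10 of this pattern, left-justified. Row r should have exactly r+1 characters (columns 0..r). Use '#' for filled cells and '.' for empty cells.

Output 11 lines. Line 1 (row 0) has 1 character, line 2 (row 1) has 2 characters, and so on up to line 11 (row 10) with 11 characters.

r0=0: #
r1=1: ##
r2=10: #.#
r3=11: ####
r4=100: #...#
r5=101: ##..##
r6=110: #.#.#.#
r7=111: ########
r8=1000: #.......#
r9=1001: ##......##
r10=1010: #.#.....#.#

Answer: #
##
#.#
####
#...#
##..##
#.#.#.#
########
#.......#
##......##
#.#.....#.#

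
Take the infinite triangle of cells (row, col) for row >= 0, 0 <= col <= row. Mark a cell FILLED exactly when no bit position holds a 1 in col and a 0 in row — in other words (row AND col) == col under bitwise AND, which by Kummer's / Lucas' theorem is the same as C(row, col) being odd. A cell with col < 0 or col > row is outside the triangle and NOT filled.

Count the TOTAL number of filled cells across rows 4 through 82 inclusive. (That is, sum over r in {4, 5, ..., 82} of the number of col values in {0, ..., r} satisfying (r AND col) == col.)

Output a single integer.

Answer: 902

Derivation:
r4=100 pc1: +2 =2
r5=101 pc2: +4 =6
r6=110 pc2: +4 =10
r7=111 pc3: +8 =18
r8=1000 pc1: +2 =20
r9=1001 pc2: +4 =24
r10=1010 pc2: +4 =28
r11=1011 pc3: +8 =36
r12=1100 pc2: +4 =40
r13=1101 pc3: +8 =48
r14=1110 pc3: +8 =56
r15=1111 pc4: +16 =72
r16=10000 pc1: +2 =74
r17=10001 pc2: +4 =78
r18=10010 pc2: +4 =82
r19=10011 pc3: +8 =90
r20=10100 pc2: +4 =94
r21=10101 pc3: +8 =102
r22=10110 pc3: +8 =110
r23=10111 pc4: +16 =126
r24=11000 pc2: +4 =130
r25=11001 pc3: +8 =138
r26=11010 pc3: +8 =146
r27=11011 pc4: +16 =162
r28=11100 pc3: +8 =170
r29=11101 pc4: +16 =186
r30=11110 pc4: +16 =202
r31=11111 pc5: +32 =234
r32=100000 pc1: +2 =236
r33=100001 pc2: +4 =240
r34=100010 pc2: +4 =244
r35=100011 pc3: +8 =252
r36=100100 pc2: +4 =256
r37=100101 pc3: +8 =264
r38=100110 pc3: +8 =272
r39=100111 pc4: +16 =288
r40=101000 pc2: +4 =292
r41=101001 pc3: +8 =300
r42=101010 pc3: +8 =308
r43=101011 pc4: +16 =324
r44=101100 pc3: +8 =332
r45=101101 pc4: +16 =348
r46=101110 pc4: +16 =364
r47=101111 pc5: +32 =396
r48=110000 pc2: +4 =400
r49=110001 pc3: +8 =408
r50=110010 pc3: +8 =416
r51=110011 pc4: +16 =432
r52=110100 pc3: +8 =440
r53=110101 pc4: +16 =456
r54=110110 pc4: +16 =472
r55=110111 pc5: +32 =504
r56=111000 pc3: +8 =512
r57=111001 pc4: +16 =528
r58=111010 pc4: +16 =544
r59=111011 pc5: +32 =576
r60=111100 pc4: +16 =592
r61=111101 pc5: +32 =624
r62=111110 pc5: +32 =656
r63=111111 pc6: +64 =720
r64=1000000 pc1: +2 =722
r65=1000001 pc2: +4 =726
r66=1000010 pc2: +4 =730
r67=1000011 pc3: +8 =738
r68=1000100 pc2: +4 =742
r69=1000101 pc3: +8 =750
r70=1000110 pc3: +8 =758
r71=1000111 pc4: +16 =774
r72=1001000 pc2: +4 =778
r73=1001001 pc3: +8 =786
r74=1001010 pc3: +8 =794
r75=1001011 pc4: +16 =810
r76=1001100 pc3: +8 =818
r77=1001101 pc4: +16 =834
r78=1001110 pc4: +16 =850
r79=1001111 pc5: +32 =882
r80=1010000 pc2: +4 =886
r81=1010001 pc3: +8 =894
r82=1010010 pc3: +8 =902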